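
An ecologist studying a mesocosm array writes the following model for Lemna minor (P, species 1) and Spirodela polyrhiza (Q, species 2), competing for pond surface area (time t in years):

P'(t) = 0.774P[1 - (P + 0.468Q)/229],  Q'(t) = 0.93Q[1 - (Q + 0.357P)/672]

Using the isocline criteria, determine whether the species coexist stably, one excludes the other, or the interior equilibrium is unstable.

species 2 excludes species 1

Compare the nullcline intercepts: K1/α12 = 229/0.468 = 489 < K2 = 672; K2/α21 = 672/0.357 = 1880 > K1 = 229.
Since the inequalities point opposite ways, species 2 can invade but species 1 cannot.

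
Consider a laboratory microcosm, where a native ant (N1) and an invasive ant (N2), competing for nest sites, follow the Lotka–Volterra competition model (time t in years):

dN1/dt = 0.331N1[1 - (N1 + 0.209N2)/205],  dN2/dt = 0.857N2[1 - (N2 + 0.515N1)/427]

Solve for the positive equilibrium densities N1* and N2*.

N1* ≈ 130, N2* ≈ 360

Setting both brackets to zero gives the nullclines N1 + 0.209N2 = 205 and 0.515N1 + N2 = 427.
Substituting N2 = 427 - 0.515N1 into the first: N1(1 - 0.209·0.515) = 205 - 0.209·427.
So N1* = 116/0.892 = 130, and then N2* = 427 - 0.515·130 = 360.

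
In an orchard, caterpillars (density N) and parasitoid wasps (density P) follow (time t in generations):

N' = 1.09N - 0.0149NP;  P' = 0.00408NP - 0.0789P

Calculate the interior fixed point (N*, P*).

Set dP/dt = 0 with P > 0: 0.00408N - 0.0789 = 0, so N* = 0.0789/0.00408 = 19.3.
Set dN/dt = 0 with N > 0: 1.09 - 0.0149P = 0, so P* = 1.09/0.0149 = 73.2.

N* ≈ 19.3, P* ≈ 73.2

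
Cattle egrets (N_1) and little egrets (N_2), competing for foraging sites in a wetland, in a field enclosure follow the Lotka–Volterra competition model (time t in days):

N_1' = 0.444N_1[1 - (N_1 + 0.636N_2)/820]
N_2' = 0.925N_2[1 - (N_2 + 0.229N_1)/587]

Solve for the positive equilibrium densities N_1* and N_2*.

Setting both brackets to zero gives the nullclines N_1 + 0.636N_2 = 820 and 0.229N_1 + N_2 = 587.
Substituting N_2 = 587 - 0.229N_1 into the first: N_1(1 - 0.636·0.229) = 820 - 0.636·587.
So N_1* = 447/0.854 = 523, and then N_2* = 587 - 0.229·523 = 467.

N_1* ≈ 523, N_2* ≈ 467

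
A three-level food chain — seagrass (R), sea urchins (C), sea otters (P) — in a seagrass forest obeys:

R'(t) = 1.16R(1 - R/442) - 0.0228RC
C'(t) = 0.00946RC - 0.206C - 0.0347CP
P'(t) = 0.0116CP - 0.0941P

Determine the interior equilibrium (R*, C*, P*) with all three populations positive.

From dP/dt = 0: 0.0116C* = 0.0941, so C* = 8.11.
From dR/dt = 0: 1.16(1 - R*/442) = 0.0228·8.11, giving R* = 442·(1 - 0.159) = 372.
From dC/dt = 0: 0.00946·372 - 0.206 = 0.0347P*, so P* = 3.31/0.0347 = 95.3.

R* ≈ 372, C* ≈ 8.11, P* ≈ 95.3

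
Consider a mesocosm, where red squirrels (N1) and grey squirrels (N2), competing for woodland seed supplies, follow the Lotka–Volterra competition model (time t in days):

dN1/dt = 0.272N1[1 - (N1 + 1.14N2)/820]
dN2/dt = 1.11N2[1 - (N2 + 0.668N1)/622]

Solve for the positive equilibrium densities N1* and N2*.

Setting both brackets to zero gives the nullclines N1 + 1.14N2 = 820 and 0.668N1 + N2 = 622.
Substituting N2 = 622 - 0.668N1 into the first: N1(1 - 1.14·0.668) = 820 - 1.14·622.
So N1* = 111/0.238 = 465, and then N2* = 622 - 0.668·465 = 311.

N1* ≈ 465, N2* ≈ 311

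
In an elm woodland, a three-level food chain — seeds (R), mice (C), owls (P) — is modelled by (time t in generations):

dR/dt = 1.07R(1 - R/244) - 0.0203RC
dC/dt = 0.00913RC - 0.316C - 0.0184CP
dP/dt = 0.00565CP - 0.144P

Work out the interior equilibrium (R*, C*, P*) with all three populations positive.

From dP/dt = 0: 0.00565C* = 0.144, so C* = 25.5.
From dR/dt = 0: 1.07(1 - R*/244) = 0.0203·25.5, giving R* = 244·(1 - 0.484) = 126.
From dC/dt = 0: 0.00913·126 - 0.316 = 0.0184P*, so P* = 0.835/0.0184 = 45.4.

R* ≈ 126, C* ≈ 25.5, P* ≈ 45.4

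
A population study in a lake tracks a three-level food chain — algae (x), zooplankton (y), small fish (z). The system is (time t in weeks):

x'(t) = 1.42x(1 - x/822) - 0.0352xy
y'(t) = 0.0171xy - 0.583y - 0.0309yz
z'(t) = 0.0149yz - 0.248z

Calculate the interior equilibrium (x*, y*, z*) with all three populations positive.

From dz/dt = 0: 0.0149y* = 0.248, so y* = 16.6.
From dx/dt = 0: 1.42(1 - x*/822) = 0.0352·16.6, giving x* = 822·(1 - 0.413) = 483.
From dy/dt = 0: 0.0171·483 - 0.583 = 0.0309z*, so z* = 7.67/0.0309 = 248.

x* ≈ 483, y* ≈ 16.6, z* ≈ 248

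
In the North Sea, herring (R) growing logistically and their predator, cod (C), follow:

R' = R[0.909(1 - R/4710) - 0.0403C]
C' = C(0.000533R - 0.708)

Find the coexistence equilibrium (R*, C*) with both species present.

From dC/dt = 0 with C > 0: 0.000533R* = 0.708, so R* = 1330.
Substitute into dR/dt = 0: 0.909(1 - 1330/4710) = 0.0403C*.
The bracket is 0.718, giving C* = 0.653/0.0403 = 16.2.

R* ≈ 1330, C* ≈ 16.2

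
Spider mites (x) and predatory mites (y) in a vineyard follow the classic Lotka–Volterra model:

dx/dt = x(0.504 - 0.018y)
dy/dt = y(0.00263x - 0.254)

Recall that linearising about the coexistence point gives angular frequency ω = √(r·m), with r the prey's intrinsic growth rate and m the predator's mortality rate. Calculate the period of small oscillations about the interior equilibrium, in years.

T ≈ 17.6 years

Here r = 0.504 and m = 0.254, so r·m = 0.128.
ω = √0.128 = 0.358 per year, hence T = 2π/ω ≈ 17.6 years.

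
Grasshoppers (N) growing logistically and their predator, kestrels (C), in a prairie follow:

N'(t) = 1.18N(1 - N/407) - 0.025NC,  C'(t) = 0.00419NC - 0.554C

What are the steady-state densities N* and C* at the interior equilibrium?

From dC/dt = 0 with C > 0: 0.00419N* = 0.554, so N* = 132.
Substitute into dN/dt = 0: 1.18(1 - 132/407) = 0.025C*.
The bracket is 0.675, giving C* = 0.797/0.025 = 31.9.

N* ≈ 132, C* ≈ 31.9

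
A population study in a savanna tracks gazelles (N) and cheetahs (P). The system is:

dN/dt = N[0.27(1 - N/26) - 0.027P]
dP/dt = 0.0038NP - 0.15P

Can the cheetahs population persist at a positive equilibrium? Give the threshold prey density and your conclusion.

Threshold N = 39.5; K < 39.5, so no, the predator goes extinct.

The predator equation gives dP/dt > 0 only when N > 0.15/0.0038 = 39.5.
Without the predator, N → K = 26. Since 26 < 39.5, the predator cannot invade.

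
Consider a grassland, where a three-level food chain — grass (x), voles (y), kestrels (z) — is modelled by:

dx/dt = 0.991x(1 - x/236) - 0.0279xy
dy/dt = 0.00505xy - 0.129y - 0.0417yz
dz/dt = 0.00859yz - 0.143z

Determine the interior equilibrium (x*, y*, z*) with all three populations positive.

x* ≈ 125, y* ≈ 16.6, z* ≈ 12.1

From dz/dt = 0: 0.00859y* = 0.143, so y* = 16.6.
From dx/dt = 0: 0.991(1 - x*/236) = 0.0279·16.6, giving x* = 236·(1 - 0.469) = 125.
From dy/dt = 0: 0.00505·125 - 0.129 = 0.0417z*, so z* = 0.504/0.0417 = 12.1.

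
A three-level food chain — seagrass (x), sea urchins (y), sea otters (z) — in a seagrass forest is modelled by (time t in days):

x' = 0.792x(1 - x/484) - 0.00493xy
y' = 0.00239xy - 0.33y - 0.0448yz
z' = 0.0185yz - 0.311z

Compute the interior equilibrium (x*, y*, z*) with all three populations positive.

From dz/dt = 0: 0.0185y* = 0.311, so y* = 16.8.
From dx/dt = 0: 0.792(1 - x*/484) = 0.00493·16.8, giving x* = 484·(1 - 0.105) = 433.
From dy/dt = 0: 0.00239·433 - 0.33 = 0.0448z*, so z* = 0.706/0.0448 = 15.8.

x* ≈ 433, y* ≈ 16.8, z* ≈ 15.8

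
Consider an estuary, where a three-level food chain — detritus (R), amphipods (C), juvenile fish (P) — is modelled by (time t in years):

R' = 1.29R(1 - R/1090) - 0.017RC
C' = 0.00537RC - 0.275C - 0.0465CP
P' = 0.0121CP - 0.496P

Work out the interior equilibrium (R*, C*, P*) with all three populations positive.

R* ≈ 501, C* ≈ 41, P* ≈ 52

From dP/dt = 0: 0.0121C* = 0.496, so C* = 41.
From dR/dt = 0: 1.29(1 - R*/1090) = 0.017·41, giving R* = 1090·(1 - 0.54) = 501.
From dC/dt = 0: 0.00537·501 - 0.275 = 0.0465P*, so P* = 2.42/0.0465 = 52.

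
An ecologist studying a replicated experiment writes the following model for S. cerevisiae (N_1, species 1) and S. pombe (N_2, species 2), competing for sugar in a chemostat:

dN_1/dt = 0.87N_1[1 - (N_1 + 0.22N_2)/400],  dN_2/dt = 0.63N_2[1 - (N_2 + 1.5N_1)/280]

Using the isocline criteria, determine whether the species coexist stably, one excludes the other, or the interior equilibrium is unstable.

species 1 excludes species 2

Compare the nullcline intercepts: K1/α12 = 400/0.22 = 1820 > K2 = 280; K2/α21 = 280/1.5 = 187 < K1 = 400.
Since the inequalities point opposite ways, species 1 can invade but species 2 cannot.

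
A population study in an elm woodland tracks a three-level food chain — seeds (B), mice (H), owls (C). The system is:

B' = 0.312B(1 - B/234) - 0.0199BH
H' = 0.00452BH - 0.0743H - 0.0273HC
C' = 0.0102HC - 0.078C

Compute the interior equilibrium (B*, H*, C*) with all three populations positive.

B* ≈ 120, H* ≈ 7.65, C* ≈ 17.1

From dC/dt = 0: 0.0102H* = 0.078, so H* = 7.65.
From dB/dt = 0: 0.312(1 - B*/234) = 0.0199·7.65, giving B* = 234·(1 - 0.488) = 120.
From dH/dt = 0: 0.00452·120 - 0.0743 = 0.0273C*, so C* = 0.468/0.0273 = 17.1.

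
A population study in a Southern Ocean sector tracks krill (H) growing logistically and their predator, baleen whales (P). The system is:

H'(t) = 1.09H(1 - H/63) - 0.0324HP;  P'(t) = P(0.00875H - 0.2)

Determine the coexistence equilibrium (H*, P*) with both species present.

From dP/dt = 0 with P > 0: 0.00875H* = 0.2, so H* = 22.9.
Substitute into dH/dt = 0: 1.09(1 - 22.9/63) = 0.0324P*.
The bracket is 0.637, giving P* = 0.695/0.0324 = 21.4.

H* ≈ 22.9, P* ≈ 21.4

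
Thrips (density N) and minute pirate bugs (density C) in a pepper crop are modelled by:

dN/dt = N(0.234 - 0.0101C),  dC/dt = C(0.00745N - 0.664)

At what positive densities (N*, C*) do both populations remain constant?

Set dC/dt = 0 with C > 0: 0.00745N - 0.664 = 0, so N* = 0.664/0.00745 = 89.1.
Set dN/dt = 0 with N > 0: 0.234 - 0.0101C = 0, so C* = 0.234/0.0101 = 23.2.

N* ≈ 89.1, C* ≈ 23.2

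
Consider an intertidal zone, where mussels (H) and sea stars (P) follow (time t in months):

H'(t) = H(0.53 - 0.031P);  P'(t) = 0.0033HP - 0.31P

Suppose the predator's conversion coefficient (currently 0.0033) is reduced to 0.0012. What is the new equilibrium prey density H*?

H* ≈ 258

At the interior fixed point, setting dP/dt = 0 with P > 0 fixes H* = (predator death rate)/(HP coefficient) — independent of the other coefficients.
With the change, H* = 0.31/0.0012 = 258; it rises from 93.9.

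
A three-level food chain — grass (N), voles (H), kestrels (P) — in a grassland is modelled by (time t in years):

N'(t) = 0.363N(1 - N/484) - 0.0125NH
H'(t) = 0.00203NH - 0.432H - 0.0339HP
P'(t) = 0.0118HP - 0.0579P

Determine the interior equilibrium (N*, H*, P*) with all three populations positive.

N* ≈ 402, H* ≈ 4.91, P* ≈ 11.3

From dP/dt = 0: 0.0118H* = 0.0579, so H* = 4.91.
From dN/dt = 0: 0.363(1 - N*/484) = 0.0125·4.91, giving N* = 484·(1 - 0.169) = 402.
From dH/dt = 0: 0.00203·402 - 0.432 = 0.0339P*, so P* = 0.385/0.0339 = 11.3.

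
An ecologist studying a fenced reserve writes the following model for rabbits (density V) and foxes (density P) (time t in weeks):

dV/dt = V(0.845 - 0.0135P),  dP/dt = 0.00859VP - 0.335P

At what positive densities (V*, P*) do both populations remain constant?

Set dP/dt = 0 with P > 0: 0.00859V - 0.335 = 0, so V* = 0.335/0.00859 = 39.
Set dV/dt = 0 with V > 0: 0.845 - 0.0135P = 0, so P* = 0.845/0.0135 = 62.6.

V* ≈ 39, P* ≈ 62.6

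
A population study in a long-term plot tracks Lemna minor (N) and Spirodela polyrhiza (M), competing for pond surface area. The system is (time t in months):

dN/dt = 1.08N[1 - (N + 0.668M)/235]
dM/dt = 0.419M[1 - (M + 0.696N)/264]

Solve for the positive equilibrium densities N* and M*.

Setting both brackets to zero gives the nullclines N + 0.668M = 235 and 0.696N + M = 264.
Substituting M = 264 - 0.696N into the first: N(1 - 0.668·0.696) = 235 - 0.668·264.
So N* = 58.6/0.535 = 110, and then M* = 264 - 0.696·110 = 188.

N* ≈ 110, M* ≈ 188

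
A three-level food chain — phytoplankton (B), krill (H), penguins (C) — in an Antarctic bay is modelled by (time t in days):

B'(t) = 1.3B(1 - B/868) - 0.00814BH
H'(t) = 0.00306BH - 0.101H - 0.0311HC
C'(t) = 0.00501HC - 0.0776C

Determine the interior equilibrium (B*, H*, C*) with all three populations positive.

From dC/dt = 0: 0.00501H* = 0.0776, so H* = 15.5.
From dB/dt = 0: 1.3(1 - B*/868) = 0.00814·15.5, giving B* = 868·(1 - 0.097) = 784.
From dH/dt = 0: 0.00306·784 - 0.101 = 0.0311C*, so C* = 2.3/0.0311 = 73.9.

B* ≈ 784, H* ≈ 15.5, C* ≈ 73.9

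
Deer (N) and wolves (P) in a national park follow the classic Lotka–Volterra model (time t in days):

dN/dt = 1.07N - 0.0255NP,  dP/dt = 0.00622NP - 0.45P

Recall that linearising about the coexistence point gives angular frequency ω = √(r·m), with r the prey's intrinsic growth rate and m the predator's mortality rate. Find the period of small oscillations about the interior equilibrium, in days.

T ≈ 9.05 days

Here r = 1.07 and m = 0.45, so r·m = 0.482.
ω = √0.482 = 0.694 per day, hence T = 2π/ω ≈ 9.05 days.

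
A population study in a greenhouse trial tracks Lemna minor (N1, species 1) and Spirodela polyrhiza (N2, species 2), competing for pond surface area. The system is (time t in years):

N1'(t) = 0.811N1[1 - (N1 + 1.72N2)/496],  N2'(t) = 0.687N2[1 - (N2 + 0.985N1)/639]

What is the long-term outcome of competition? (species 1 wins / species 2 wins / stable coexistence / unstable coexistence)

species 2 excludes species 1

Compare the nullcline intercepts: K1/α12 = 496/1.72 = 288 < K2 = 639; K2/α21 = 639/0.985 = 649 > K1 = 496.
Since the inequalities point opposite ways, species 2 can invade but species 1 cannot.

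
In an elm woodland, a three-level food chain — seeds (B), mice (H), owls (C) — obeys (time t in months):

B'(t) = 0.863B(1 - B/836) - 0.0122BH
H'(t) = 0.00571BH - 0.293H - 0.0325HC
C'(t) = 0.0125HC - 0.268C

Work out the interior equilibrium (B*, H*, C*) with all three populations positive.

B* ≈ 583, H* ≈ 21.4, C* ≈ 93.3

From dC/dt = 0: 0.0125H* = 0.268, so H* = 21.4.
From dB/dt = 0: 0.863(1 - B*/836) = 0.0122·21.4, giving B* = 836·(1 - 0.303) = 583.
From dH/dt = 0: 0.00571·583 - 0.293 = 0.0325C*, so C* = 3.03/0.0325 = 93.3.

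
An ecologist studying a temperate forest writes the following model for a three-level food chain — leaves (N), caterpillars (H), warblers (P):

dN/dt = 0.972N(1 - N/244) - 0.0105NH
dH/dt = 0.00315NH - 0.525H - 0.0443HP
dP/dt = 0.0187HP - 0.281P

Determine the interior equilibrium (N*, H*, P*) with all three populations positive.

N* ≈ 204, H* ≈ 15, P* ≈ 2.68

From dP/dt = 0: 0.0187H* = 0.281, so H* = 15.
From dN/dt = 0: 0.972(1 - N*/244) = 0.0105·15, giving N* = 244·(1 - 0.162) = 204.
From dH/dt = 0: 0.00315·204 - 0.525 = 0.0443P*, so P* = 0.119/0.0443 = 2.68.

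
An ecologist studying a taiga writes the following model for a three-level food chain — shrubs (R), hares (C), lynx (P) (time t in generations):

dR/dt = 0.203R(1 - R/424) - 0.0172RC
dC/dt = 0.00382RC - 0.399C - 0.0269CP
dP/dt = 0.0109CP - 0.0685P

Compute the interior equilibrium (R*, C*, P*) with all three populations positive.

R* ≈ 198, C* ≈ 6.28, P* ≈ 13.3

From dP/dt = 0: 0.0109C* = 0.0685, so C* = 6.28.
From dR/dt = 0: 0.203(1 - R*/424) = 0.0172·6.28, giving R* = 424·(1 - 0.532) = 198.
From dC/dt = 0: 0.00382·198 - 0.399 = 0.0269P*, so P* = 0.358/0.0269 = 13.3.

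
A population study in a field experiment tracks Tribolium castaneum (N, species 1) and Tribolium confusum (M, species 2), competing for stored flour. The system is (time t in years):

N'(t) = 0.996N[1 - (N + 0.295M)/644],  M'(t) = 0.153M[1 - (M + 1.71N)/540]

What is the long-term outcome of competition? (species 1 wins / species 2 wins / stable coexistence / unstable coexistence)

Compare the nullcline intercepts: K1/α12 = 644/0.295 = 2180 > K2 = 540; K2/α21 = 540/1.71 = 316 < K1 = 644.
Since the inequalities point opposite ways, species 1 can invade but species 2 cannot.

species 1 excludes species 2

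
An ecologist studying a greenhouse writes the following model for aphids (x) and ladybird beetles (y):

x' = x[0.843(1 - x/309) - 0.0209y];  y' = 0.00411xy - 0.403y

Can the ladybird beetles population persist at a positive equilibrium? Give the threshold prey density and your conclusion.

Threshold x = 98.1; K > 98.1, so yes, the predator persists.

The predator equation gives dy/dt > 0 only when x > 0.403/0.00411 = 98.1.
Without the predator, x → K = 309. Since 309 > 98.1, the predator can invade and persist.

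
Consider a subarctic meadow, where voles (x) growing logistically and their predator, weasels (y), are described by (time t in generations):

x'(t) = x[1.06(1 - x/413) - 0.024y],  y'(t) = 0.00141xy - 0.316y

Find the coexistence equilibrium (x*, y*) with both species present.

From dy/dt = 0 with y > 0: 0.00141x* = 0.316, so x* = 224.
Substitute into dx/dt = 0: 1.06(1 - 224/413) = 0.024y*.
The bracket is 0.457, giving y* = 0.485/0.024 = 20.2.

x* ≈ 224, y* ≈ 20.2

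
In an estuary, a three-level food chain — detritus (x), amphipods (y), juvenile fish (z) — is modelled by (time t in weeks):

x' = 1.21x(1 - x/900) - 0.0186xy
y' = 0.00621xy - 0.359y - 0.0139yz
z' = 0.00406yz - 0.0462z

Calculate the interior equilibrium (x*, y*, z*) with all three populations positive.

x* ≈ 743, y* ≈ 11.4, z* ≈ 306

From dz/dt = 0: 0.00406y* = 0.0462, so y* = 11.4.
From dx/dt = 0: 1.21(1 - x*/900) = 0.0186·11.4, giving x* = 900·(1 - 0.175) = 743.
From dy/dt = 0: 0.00621·743 - 0.359 = 0.0139z*, so z* = 4.25/0.0139 = 306.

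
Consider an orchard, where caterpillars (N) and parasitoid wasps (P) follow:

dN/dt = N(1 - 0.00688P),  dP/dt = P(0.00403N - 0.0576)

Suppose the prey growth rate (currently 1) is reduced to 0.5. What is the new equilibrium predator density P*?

At the interior fixed point, setting dN/dt = 0 with N > 0 fixes P* = (prey growth rate)/(NP coefficient) — independent of the other coefficients.
With the change, P* = 0.5/0.00688 = 72.7; it falls from 145.

P* ≈ 72.7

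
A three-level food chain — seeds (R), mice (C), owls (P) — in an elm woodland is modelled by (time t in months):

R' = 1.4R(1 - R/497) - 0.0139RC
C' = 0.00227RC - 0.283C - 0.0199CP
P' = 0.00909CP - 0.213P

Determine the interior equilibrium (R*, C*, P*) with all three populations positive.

From dP/dt = 0: 0.00909C* = 0.213, so C* = 23.4.
From dR/dt = 0: 1.4(1 - R*/497) = 0.0139·23.4, giving R* = 497·(1 - 0.233) = 381.
From dC/dt = 0: 0.00227·381 - 0.283 = 0.0199P*, so P* = 0.583/0.0199 = 29.3.

R* ≈ 381, C* ≈ 23.4, P* ≈ 29.3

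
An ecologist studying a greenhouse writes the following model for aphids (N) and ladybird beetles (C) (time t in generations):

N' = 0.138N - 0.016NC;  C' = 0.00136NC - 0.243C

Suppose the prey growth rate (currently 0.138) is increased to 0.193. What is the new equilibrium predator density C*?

At the interior fixed point, setting dN/dt = 0 with N > 0 fixes C* = (prey growth rate)/(NC coefficient) — independent of the other coefficients.
With the change, C* = 0.193/0.016 = 12.1; it rises from 8.62.

C* ≈ 12.1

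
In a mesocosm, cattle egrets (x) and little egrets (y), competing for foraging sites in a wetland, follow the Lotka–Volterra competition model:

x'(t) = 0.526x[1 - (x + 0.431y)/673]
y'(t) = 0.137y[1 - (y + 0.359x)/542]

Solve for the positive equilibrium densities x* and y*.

x* ≈ 520, y* ≈ 355

Setting both brackets to zero gives the nullclines x + 0.431y = 673 and 0.359x + y = 542.
Substituting y = 542 - 0.359x into the first: x(1 - 0.431·0.359) = 673 - 0.431·542.
So x* = 439/0.845 = 520, and then y* = 542 - 0.359·520 = 355.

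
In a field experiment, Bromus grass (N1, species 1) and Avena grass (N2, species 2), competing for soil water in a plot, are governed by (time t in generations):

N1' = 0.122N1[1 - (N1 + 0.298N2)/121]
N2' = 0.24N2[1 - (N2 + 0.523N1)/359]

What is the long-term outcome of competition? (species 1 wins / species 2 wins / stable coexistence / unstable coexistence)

stable coexistence

Compare the nullcline intercepts: K1/α12 = 121/0.298 = 406 > K2 = 359; K2/α21 = 359/0.523 = 686 > K1 = 121.
Since both inequalities hold, each species can invade when rare, so the interior equilibrium is stable.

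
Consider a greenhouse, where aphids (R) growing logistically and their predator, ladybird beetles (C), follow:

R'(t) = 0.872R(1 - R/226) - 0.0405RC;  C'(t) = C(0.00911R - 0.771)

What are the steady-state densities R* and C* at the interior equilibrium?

From dC/dt = 0 with C > 0: 0.00911R* = 0.771, so R* = 84.6.
Substitute into dR/dt = 0: 0.872(1 - 84.6/226) = 0.0405C*.
The bracket is 0.626, giving C* = 0.545/0.0405 = 13.5.

R* ≈ 84.6, C* ≈ 13.5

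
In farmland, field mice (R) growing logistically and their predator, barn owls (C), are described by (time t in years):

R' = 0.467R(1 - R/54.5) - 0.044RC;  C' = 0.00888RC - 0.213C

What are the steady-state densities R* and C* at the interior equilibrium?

From dC/dt = 0 with C > 0: 0.00888R* = 0.213, so R* = 24.
Substitute into dR/dt = 0: 0.467(1 - 24/54.5) = 0.044C*.
The bracket is 0.56, giving C* = 0.261/0.044 = 5.94.

R* ≈ 24, C* ≈ 5.94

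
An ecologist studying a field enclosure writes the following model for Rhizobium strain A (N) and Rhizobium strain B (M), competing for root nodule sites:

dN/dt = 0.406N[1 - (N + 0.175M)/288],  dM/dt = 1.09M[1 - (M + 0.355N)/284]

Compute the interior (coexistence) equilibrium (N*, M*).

Setting both brackets to zero gives the nullclines N + 0.175M = 288 and 0.355N + M = 284.
Substituting M = 284 - 0.355N into the first: N(1 - 0.175·0.355) = 288 - 0.175·284.
So N* = 238/0.938 = 254, and then M* = 284 - 0.355·254 = 194.

N* ≈ 254, M* ≈ 194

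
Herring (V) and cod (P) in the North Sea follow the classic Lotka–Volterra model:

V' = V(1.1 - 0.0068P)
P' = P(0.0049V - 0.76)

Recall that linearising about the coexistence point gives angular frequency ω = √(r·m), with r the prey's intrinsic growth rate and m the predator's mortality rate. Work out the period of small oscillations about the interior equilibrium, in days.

Here r = 1.1 and m = 0.76, so r·m = 0.836.
ω = √0.836 = 0.914 per day, hence T = 2π/ω ≈ 6.87 days.

T ≈ 6.87 days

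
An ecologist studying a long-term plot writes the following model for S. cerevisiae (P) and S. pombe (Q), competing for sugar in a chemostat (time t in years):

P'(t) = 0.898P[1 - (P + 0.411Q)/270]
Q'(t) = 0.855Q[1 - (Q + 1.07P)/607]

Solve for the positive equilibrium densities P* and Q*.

Setting both brackets to zero gives the nullclines P + 0.411Q = 270 and 1.07P + Q = 607.
Substituting Q = 607 - 1.07P into the first: P(1 - 0.411·1.07) = 270 - 0.411·607.
So P* = 20.5/0.56 = 36.6, and then Q* = 607 - 1.07·36.6 = 568.

P* ≈ 36.6, Q* ≈ 568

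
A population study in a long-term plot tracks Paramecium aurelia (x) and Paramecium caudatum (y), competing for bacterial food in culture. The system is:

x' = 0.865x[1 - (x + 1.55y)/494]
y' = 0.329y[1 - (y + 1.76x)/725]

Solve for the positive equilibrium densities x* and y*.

x* ≈ 364, y* ≈ 83.6

Setting both brackets to zero gives the nullclines x + 1.55y = 494 and 1.76x + y = 725.
Substituting y = 725 - 1.76x into the first: x(1 - 1.55·1.76) = 494 - 1.55·725.
So x* = -630/-1.73 = 364, and then y* = 725 - 1.76·364 = 83.6.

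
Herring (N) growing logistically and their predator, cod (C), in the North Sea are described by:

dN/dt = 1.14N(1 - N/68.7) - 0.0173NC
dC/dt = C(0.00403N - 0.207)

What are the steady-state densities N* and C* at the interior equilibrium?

N* ≈ 51.4, C* ≈ 16.6

From dC/dt = 0 with C > 0: 0.00403N* = 0.207, so N* = 51.4.
Substitute into dN/dt = 0: 1.14(1 - 51.4/68.7) = 0.0173C*.
The bracket is 0.252, giving C* = 0.288/0.0173 = 16.6.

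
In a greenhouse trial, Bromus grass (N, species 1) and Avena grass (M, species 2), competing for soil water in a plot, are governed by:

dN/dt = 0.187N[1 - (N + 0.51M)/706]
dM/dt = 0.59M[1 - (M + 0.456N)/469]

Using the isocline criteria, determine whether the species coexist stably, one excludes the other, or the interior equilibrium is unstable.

Compare the nullcline intercepts: K1/α12 = 706/0.51 = 1380 > K2 = 469; K2/α21 = 469/0.456 = 1030 > K1 = 706.
Since both inequalities hold, each species can invade when rare, so the interior equilibrium is stable.

stable coexistence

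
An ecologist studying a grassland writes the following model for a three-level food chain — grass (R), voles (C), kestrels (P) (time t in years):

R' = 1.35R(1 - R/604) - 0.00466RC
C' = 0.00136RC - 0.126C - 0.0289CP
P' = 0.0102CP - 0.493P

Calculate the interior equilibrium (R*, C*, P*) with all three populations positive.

From dP/dt = 0: 0.0102C* = 0.493, so C* = 48.3.
From dR/dt = 0: 1.35(1 - R*/604) = 0.00466·48.3, giving R* = 604·(1 - 0.167) = 503.
From dC/dt = 0: 0.00136·503 - 0.126 = 0.0289P*, so P* = 0.558/0.0289 = 19.3.

R* ≈ 503, C* ≈ 48.3, P* ≈ 19.3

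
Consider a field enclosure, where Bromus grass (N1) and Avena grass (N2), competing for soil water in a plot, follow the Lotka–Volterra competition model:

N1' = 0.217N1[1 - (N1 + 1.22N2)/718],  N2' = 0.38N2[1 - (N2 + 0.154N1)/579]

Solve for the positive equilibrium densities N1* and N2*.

Setting both brackets to zero gives the nullclines N1 + 1.22N2 = 718 and 0.154N1 + N2 = 579.
Substituting N2 = 579 - 0.154N1 into the first: N1(1 - 1.22·0.154) = 718 - 1.22·579.
So N1* = 11.6/0.812 = 14.3, and then N2* = 579 - 0.154·14.3 = 577.

N1* ≈ 14.3, N2* ≈ 577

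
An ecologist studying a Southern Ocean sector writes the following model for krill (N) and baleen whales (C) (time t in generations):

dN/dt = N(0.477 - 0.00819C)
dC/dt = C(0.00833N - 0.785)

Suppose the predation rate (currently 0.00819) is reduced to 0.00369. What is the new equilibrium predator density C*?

C* ≈ 129

At the interior fixed point, setting dN/dt = 0 with N > 0 fixes C* = (prey growth rate)/(NC coefficient) — independent of the other coefficients.
With the change, C* = 0.477/0.00369 = 129; it rises from 58.2.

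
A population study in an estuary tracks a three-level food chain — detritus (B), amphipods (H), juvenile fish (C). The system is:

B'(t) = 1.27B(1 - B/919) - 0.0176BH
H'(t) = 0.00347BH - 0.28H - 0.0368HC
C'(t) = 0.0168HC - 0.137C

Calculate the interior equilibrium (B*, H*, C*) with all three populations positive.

From dC/dt = 0: 0.0168H* = 0.137, so H* = 8.15.
From dB/dt = 0: 1.27(1 - B*/919) = 0.0176·8.15, giving B* = 919·(1 - 0.113) = 815.
From dH/dt = 0: 0.00347·815 - 0.28 = 0.0368C*, so C* = 2.55/0.0368 = 69.3.

B* ≈ 815, H* ≈ 8.15, C* ≈ 69.3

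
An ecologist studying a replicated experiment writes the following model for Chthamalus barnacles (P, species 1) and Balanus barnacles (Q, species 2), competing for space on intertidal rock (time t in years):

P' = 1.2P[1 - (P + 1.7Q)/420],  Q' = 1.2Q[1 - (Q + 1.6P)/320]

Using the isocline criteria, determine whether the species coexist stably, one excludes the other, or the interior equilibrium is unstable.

Compare the nullcline intercepts: K1/α12 = 420/1.7 = 247 < K2 = 320; K2/α21 = 320/1.6 = 200 < K1 = 420.
Since both are reversed, neither can invade when rare; the interior point is a saddle.

unstable coexistence (outcome depends on initial conditions)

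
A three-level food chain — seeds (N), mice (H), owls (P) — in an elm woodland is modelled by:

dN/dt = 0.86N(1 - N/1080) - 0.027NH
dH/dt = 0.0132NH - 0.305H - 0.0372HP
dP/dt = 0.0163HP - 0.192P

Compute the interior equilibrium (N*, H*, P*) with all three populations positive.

From dP/dt = 0: 0.0163H* = 0.192, so H* = 11.8.
From dN/dt = 0: 0.86(1 - N*/1080) = 0.027·11.8, giving N* = 1080·(1 - 0.37) = 681.
From dH/dt = 0: 0.0132·681 - 0.305 = 0.0372P*, so P* = 8.68/0.0372 = 233.

N* ≈ 681, H* ≈ 11.8, P* ≈ 233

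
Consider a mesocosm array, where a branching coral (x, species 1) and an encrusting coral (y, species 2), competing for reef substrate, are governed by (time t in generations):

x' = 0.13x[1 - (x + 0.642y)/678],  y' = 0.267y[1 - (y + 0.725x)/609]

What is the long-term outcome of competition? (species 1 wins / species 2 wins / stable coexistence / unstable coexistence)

stable coexistence

Compare the nullcline intercepts: K1/α12 = 678/0.642 = 1060 > K2 = 609; K2/α21 = 609/0.725 = 840 > K1 = 678.
Since both inequalities hold, each species can invade when rare, so the interior equilibrium is stable.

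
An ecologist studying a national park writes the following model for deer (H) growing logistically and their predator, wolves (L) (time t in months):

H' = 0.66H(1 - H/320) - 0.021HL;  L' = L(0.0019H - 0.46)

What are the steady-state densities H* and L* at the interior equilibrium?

H* ≈ 242, L* ≈ 7.65

From dL/dt = 0 with L > 0: 0.0019H* = 0.46, so H* = 242.
Substitute into dH/dt = 0: 0.66(1 - 242/320) = 0.021L*.
The bracket is 0.243, giving L* = 0.161/0.021 = 7.65.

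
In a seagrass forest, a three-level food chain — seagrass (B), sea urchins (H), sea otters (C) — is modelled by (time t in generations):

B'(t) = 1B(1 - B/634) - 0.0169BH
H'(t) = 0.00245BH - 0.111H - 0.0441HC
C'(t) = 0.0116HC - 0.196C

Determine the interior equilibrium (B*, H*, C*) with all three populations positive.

From dC/dt = 0: 0.0116H* = 0.196, so H* = 16.9.
From dB/dt = 0: 1(1 - B*/634) = 0.0169·16.9, giving B* = 634·(1 - 0.286) = 453.
From dH/dt = 0: 0.00245·453 - 0.111 = 0.0441C*, so C* = 0.999/0.0441 = 22.6.

B* ≈ 453, H* ≈ 16.9, C* ≈ 22.6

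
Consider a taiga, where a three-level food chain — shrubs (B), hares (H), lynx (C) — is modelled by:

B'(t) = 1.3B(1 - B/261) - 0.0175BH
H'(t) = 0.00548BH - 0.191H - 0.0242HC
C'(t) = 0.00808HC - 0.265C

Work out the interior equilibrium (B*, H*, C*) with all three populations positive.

B* ≈ 146, H* ≈ 32.8, C* ≈ 25.1

From dC/dt = 0: 0.00808H* = 0.265, so H* = 32.8.
From dB/dt = 0: 1.3(1 - B*/261) = 0.0175·32.8, giving B* = 261·(1 - 0.441) = 146.
From dH/dt = 0: 0.00548·146 - 0.191 = 0.0242C*, so C* = 0.608/0.0242 = 25.1.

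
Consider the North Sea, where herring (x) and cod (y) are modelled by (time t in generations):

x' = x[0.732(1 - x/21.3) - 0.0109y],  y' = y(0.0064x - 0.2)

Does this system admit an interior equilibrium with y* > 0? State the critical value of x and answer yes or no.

The predator equation gives dy/dt > 0 only when x > 0.2/0.0064 = 31.2.
Without the predator, x → K = 21.3. Since 21.3 < 31.2, the predator cannot invade.

Threshold x = 31.2; K < 31.2, so no, the predator goes extinct.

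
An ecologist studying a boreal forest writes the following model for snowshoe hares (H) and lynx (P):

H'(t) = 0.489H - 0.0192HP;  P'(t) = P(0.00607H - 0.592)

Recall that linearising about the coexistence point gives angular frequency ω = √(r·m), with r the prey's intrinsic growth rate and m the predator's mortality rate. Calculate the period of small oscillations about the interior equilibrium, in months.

Here r = 0.489 and m = 0.592, so r·m = 0.289.
ω = √0.289 = 0.538 per month, hence T = 2π/ω ≈ 11.7 months.

T ≈ 11.7 months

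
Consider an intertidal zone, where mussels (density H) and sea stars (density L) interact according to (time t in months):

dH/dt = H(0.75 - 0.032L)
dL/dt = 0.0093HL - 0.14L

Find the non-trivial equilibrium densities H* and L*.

H* ≈ 15.1, L* ≈ 23.4

Set dL/dt = 0 with L > 0: 0.0093H - 0.14 = 0, so H* = 0.14/0.0093 = 15.1.
Set dH/dt = 0 with H > 0: 0.75 - 0.032L = 0, so L* = 0.75/0.032 = 23.4.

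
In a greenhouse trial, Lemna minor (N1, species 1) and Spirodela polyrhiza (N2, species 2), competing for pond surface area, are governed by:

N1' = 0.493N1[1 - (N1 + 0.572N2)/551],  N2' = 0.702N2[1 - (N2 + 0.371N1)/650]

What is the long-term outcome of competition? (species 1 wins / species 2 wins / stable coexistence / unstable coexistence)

stable coexistence

Compare the nullcline intercepts: K1/α12 = 551/0.572 = 963 > K2 = 650; K2/α21 = 650/0.371 = 1750 > K1 = 551.
Since both inequalities hold, each species can invade when rare, so the interior equilibrium is stable.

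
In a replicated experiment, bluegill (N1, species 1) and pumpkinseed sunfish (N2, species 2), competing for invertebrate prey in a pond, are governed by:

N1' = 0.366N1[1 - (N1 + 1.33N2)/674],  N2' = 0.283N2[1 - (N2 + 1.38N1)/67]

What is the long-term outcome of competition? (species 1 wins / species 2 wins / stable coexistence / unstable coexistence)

Compare the nullcline intercepts: K1/α12 = 674/1.33 = 507 > K2 = 67; K2/α21 = 67/1.38 = 48.6 < K1 = 674.
Since the inequalities point opposite ways, species 1 can invade but species 2 cannot.

species 1 excludes species 2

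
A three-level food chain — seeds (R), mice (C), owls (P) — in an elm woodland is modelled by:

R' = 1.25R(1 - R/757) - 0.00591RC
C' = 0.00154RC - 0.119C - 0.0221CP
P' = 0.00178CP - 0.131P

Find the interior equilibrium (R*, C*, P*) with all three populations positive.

From dP/dt = 0: 0.00178C* = 0.131, so C* = 73.6.
From dR/dt = 0: 1.25(1 - R*/757) = 0.00591·73.6, giving R* = 757·(1 - 0.348) = 494.
From dC/dt = 0: 0.00154·494 - 0.119 = 0.0221P*, so P* = 0.641/0.0221 = 29.

R* ≈ 494, C* ≈ 73.6, P* ≈ 29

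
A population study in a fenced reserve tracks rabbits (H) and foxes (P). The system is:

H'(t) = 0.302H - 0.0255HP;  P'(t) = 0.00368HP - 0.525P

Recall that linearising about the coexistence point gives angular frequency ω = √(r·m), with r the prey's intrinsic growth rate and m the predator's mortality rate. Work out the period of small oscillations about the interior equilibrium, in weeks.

T ≈ 15.8 weeks

Here r = 0.302 and m = 0.525, so r·m = 0.159.
ω = √0.159 = 0.398 per week, hence T = 2π/ω ≈ 15.8 weeks.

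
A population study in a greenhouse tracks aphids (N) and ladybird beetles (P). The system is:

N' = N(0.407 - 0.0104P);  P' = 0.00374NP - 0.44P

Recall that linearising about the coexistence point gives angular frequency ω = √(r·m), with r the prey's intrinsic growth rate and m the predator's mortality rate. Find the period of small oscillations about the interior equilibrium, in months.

Here r = 0.407 and m = 0.44, so r·m = 0.179.
ω = √0.179 = 0.423 per month, hence T = 2π/ω ≈ 14.8 months.

T ≈ 14.8 months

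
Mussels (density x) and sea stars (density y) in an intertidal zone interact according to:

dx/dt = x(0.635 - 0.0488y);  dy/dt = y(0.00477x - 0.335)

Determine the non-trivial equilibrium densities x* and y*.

x* ≈ 70.2, y* ≈ 13

Set dy/dt = 0 with y > 0: 0.00477x - 0.335 = 0, so x* = 0.335/0.00477 = 70.2.
Set dx/dt = 0 with x > 0: 0.635 - 0.0488y = 0, so y* = 0.635/0.0488 = 13.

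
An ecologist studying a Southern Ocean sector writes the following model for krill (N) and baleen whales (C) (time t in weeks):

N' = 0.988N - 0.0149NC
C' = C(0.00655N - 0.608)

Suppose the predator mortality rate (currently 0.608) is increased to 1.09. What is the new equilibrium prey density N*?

At the interior fixed point, setting dC/dt = 0 with C > 0 fixes N* = (predator death rate)/(NC coefficient) — independent of the other coefficients.
With the change, N* = 1.09/0.00655 = 166; it rises from 92.8.

N* ≈ 166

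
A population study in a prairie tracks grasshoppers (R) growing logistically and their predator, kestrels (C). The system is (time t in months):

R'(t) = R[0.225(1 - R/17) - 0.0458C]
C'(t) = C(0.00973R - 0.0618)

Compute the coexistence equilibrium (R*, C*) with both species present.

R* ≈ 6.35, C* ≈ 3.08

From dC/dt = 0 with C > 0: 0.00973R* = 0.0618, so R* = 6.35.
Substitute into dR/dt = 0: 0.225(1 - 6.35/17) = 0.0458C*.
The bracket is 0.626, giving C* = 0.141/0.0458 = 3.08.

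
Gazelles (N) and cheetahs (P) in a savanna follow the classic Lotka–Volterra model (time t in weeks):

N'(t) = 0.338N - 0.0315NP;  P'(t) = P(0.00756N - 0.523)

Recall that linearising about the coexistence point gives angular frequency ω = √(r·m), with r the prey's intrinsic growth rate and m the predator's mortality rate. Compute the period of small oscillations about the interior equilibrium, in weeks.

Here r = 0.338 and m = 0.523, so r·m = 0.177.
ω = √0.177 = 0.42 per week, hence T = 2π/ω ≈ 14.9 weeks.

T ≈ 14.9 weeks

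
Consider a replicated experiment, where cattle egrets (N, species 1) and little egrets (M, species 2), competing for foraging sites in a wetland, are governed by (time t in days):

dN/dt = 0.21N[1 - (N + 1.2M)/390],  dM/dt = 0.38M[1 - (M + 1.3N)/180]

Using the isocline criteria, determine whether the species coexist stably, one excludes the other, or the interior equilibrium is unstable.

Compare the nullcline intercepts: K1/α12 = 390/1.2 = 325 > K2 = 180; K2/α21 = 180/1.3 = 138 < K1 = 390.
Since the inequalities point opposite ways, species 1 can invade but species 2 cannot.

species 1 excludes species 2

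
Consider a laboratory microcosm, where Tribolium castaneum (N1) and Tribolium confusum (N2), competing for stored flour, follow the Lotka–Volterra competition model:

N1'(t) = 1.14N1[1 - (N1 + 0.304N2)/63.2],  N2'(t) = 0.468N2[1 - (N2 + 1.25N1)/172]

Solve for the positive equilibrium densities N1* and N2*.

Setting both brackets to zero gives the nullclines N1 + 0.304N2 = 63.2 and 1.25N1 + N2 = 172.
Substituting N2 = 172 - 1.25N1 into the first: N1(1 - 0.304·1.25) = 63.2 - 0.304·172.
So N1* = 10.9/0.62 = 17.6, and then N2* = 172 - 1.25·17.6 = 150.

N1* ≈ 17.6, N2* ≈ 150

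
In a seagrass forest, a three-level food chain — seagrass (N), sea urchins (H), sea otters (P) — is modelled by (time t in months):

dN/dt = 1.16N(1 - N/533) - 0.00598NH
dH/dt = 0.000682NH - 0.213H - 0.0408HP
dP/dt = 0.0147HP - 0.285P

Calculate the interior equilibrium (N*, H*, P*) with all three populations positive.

N* ≈ 480, H* ≈ 19.4, P* ≈ 2.8

From dP/dt = 0: 0.0147H* = 0.285, so H* = 19.4.
From dN/dt = 0: 1.16(1 - N*/533) = 0.00598·19.4, giving N* = 533·(1 - 0.0999) = 480.
From dH/dt = 0: 0.000682·480 - 0.213 = 0.0408P*, so P* = 0.114/0.0408 = 2.8.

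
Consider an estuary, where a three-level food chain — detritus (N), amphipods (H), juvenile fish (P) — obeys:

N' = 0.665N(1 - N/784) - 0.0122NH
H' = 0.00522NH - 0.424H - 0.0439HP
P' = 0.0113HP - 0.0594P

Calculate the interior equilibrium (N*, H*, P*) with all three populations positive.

N* ≈ 708, H* ≈ 5.26, P* ≈ 74.6

From dP/dt = 0: 0.0113H* = 0.0594, so H* = 5.26.
From dN/dt = 0: 0.665(1 - N*/784) = 0.0122·5.26, giving N* = 784·(1 - 0.0964) = 708.
From dH/dt = 0: 0.00522·708 - 0.424 = 0.0439P*, so P* = 3.27/0.0439 = 74.6.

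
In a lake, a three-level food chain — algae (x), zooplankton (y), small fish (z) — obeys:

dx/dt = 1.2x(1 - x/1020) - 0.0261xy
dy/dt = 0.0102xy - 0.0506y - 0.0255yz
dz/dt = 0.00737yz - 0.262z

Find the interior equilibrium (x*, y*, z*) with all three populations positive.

From dz/dt = 0: 0.00737y* = 0.262, so y* = 35.5.
From dx/dt = 0: 1.2(1 - x*/1020) = 0.0261·35.5, giving x* = 1020·(1 - 0.773) = 231.
From dy/dt = 0: 0.0102·231 - 0.0506 = 0.0255z*, so z* = 2.31/0.0255 = 90.5.

x* ≈ 231, y* ≈ 35.5, z* ≈ 90.5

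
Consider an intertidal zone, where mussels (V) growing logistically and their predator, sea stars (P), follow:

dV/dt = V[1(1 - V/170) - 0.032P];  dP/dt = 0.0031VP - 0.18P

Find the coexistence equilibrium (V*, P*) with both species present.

V* ≈ 58.1, P* ≈ 20.6

From dP/dt = 0 with P > 0: 0.0031V* = 0.18, so V* = 58.1.
Substitute into dV/dt = 0: 1(1 - 58.1/170) = 0.032P*.
The bracket is 0.658, giving P* = 0.658/0.032 = 20.6.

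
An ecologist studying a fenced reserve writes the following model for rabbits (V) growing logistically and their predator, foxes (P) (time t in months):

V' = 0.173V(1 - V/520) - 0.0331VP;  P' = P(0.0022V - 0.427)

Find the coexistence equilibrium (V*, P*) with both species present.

From dP/dt = 0 with P > 0: 0.0022V* = 0.427, so V* = 194.
Substitute into dV/dt = 0: 0.173(1 - 194/520) = 0.0331P*.
The bracket is 0.627, giving P* = 0.108/0.0331 = 3.28.

V* ≈ 194, P* ≈ 3.28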